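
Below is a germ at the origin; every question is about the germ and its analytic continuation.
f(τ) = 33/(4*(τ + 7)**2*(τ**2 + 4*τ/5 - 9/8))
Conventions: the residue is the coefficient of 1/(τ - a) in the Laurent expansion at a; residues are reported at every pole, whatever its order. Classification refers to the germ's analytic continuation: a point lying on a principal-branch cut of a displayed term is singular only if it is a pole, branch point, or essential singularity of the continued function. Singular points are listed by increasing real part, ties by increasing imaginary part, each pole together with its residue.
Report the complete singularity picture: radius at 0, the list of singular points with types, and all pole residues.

Denominator factor (τ + 7)^2: pole of order 2 at -7, modulus 7.
Denominator factor (τ**2 + 4*τ/5 - 9/8): discriminant 257/50, real irrational roots -2/5 + (1/20)*sqrt(514) and -2/5 - (1/20)*sqrt(514); poles of order 1, moduli -2/5 + (1/20)*sqrt(514) and 2/5 + (1/20)*sqrt(514).
The radius of convergence is the smallest modulus among the singular points: -2/5 + (1/20)*sqrt(514).
At the order-2 pole -7 set g(τ) = (τ - (-7))^2*f(τ) = 33/(4*(τ**2 + 4*τ/5 - 9/8)).
Order-2 pole: residue = g'(a); g'(-7) = 174240/2859481, so the residue is 174240/2859481.
The factor τ**2 + 4*τ/5 - 9/8 splits as (τ - a)(τ - a') with a = -2/5 - (1/20)*sqrt(514), a' = -2/5 + (1/20)*sqrt(514). At the order-1 pole a set g(τ) = (τ - a)*f(τ) = [33/(4*(τ + 7)**2)] / (τ - a').
Simple pole: residue = g(a) at a = -2/5 - (1/20)*sqrt(514), which is -87120/2859481 - (2959770/734886617)*sqrt(514).
The factor τ**2 + 4*τ/5 - 9/8 splits as (τ - a)(τ - a') with a = -2/5 + (1/20)*sqrt(514), a' = -2/5 - (1/20)*sqrt(514). At the order-1 pole a set g(τ) = (τ - a)*f(τ) = [33/(4*(τ + 7)**2)] / (τ - a').
Simple pole: residue = g(a) at a = -2/5 + (1/20)*sqrt(514), which is -87120/2859481 + (2959770/734886617)*sqrt(514).
List the singular points by increasing real part (a conjugate pair: the negative imaginary part first).

Radius of convergence at 0: -2/5 + (1/20)*sqrt(514).
At -7: a pole of order 2; residue 174240/2859481.
At -2/5 - (1/20)*sqrt(514): a pole of order 1; residue -87120/2859481 - (2959770/734886617)*sqrt(514).
At -2/5 + (1/20)*sqrt(514): a pole of order 1; residue -87120/2859481 + (2959770/734886617)*sqrt(514).


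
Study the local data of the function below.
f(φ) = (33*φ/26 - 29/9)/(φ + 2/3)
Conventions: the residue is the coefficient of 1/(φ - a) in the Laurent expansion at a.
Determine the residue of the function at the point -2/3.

At the order-1 pole -2/3 set g(φ) = (φ - (-2/3))*f(φ) = 33*φ/26 - 29/9.
Simple pole: residue = g(a) at a = -2/3, which is -476/117.

The residue is -476/117.


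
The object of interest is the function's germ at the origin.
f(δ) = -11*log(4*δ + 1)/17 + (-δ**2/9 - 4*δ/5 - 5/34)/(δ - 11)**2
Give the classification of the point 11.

The denominator factor δ - 11 vanishes at 11 and appears to the power 2; the numerator there equals -34259/1530, nonzero, and no other factor vanishes.
The branch terms are analytic at this point.
Hence a pole whose order is the multiplicity, 2.

The point is a pole of order 2.


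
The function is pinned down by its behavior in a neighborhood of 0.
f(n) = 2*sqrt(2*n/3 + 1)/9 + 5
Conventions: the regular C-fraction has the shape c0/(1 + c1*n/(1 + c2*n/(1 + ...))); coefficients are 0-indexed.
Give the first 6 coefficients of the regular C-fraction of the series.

Taylor coefficients (expand at 0): a_0 = 47/9, a_1 = 2/27, a_2 = -1/81, a_3 = 1/243, a_4 = -5/2916, a_5 = 7/8748.
c0 = a_0 = 47/9. Peel one level at a time: if S = 1 + c*n/S' with S'(0) = 1, then c is the n-coefficient of S and S' = c*n/(S - 1).
S_1 = c0/f = 1 + (-2/141)*n + (17/6627)*n^2 + ...; c1 = -2/141.
S_2 = c1*n/(S_1 - 1) = 1 + (17/94)*n + (-1/36)*n^2 + ...; c2 = 17/94.
S_3 = c2*n/(S_2 - 1) = 1 + (47/306)*n + (-2585/93636)*n^2 + ...; c3 = 47/306.
S_4 = c3*n/(S_3 - 1) = 1 + (55/306)*n + (-1/36)*n^2 + ...; c4 = 55/306.
S_5 = c4*n/(S_4 - 1) = 1 + (17/110)*n + ...; c5 = 17/110.

The regular C-fraction coefficients are [47/9, -2/141, 17/94, 47/306, 55/306, 17/110].


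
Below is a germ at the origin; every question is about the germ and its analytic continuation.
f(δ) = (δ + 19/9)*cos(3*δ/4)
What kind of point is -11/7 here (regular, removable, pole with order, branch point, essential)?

The point is a regular point.

There is no denominator, hence no pole anywhere.
The factor cos(3*δ/4) is entire.
So the germ continues analytically to -11/7.


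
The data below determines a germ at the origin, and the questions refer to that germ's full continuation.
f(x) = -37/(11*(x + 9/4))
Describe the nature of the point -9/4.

The point is a pole of order 1.

The denominator factor x + 9/4 vanishes at -9/4 and appears to the power 1; the numerator there equals -37/11, nonzero, and no other factor vanishes.
Hence a pole whose order is the multiplicity, 1.


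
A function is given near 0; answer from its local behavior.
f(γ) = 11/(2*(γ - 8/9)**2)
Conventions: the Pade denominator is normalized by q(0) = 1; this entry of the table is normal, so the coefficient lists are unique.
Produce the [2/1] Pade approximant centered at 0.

The Pade approximant has numerator coefficients [891/128, 2673/512, 24057/8192]; denominator coefficients [1, -3/2].

Taylor coefficients needed (expand at 0): a_0 = 891/128, a_1 = 8019/512, a_2 = 216513/8192, a_3 = 649539/16384.
Write the denominator as Q(γ) = 1 + q1*γ. Requiring Q*f - P = O(γ^4) with deg P <= 2 kills the coefficients of γ^3..γ^3 in Q*f:
  γ^3: a_3 + q1*a_2 = 0, i.e. 649539/16384 + (216513/8192)*q1 = 0.
Solving this linear system: q1 = -3/2.
The numerator is Q*f truncated at degree 2: P0 = a_0 = 891/128; P1 = a_1 + q1*a_0 = 2673/512; P2 = a_2 + q1*a_1 = 24057/8192.


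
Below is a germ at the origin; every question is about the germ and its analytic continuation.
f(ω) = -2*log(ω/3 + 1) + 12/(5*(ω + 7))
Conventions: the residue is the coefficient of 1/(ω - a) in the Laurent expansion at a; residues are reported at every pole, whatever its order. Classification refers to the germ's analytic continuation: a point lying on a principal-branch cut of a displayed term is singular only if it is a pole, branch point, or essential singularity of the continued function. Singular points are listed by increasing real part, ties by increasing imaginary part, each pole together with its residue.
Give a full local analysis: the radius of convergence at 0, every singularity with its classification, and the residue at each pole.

Radius of convergence at 0: 3.
At -7: a pole of order 1; residue 12/5.
At -3: a logarithmic branch point.

Denominator factor (ω + 7): pole of order 1 at -7, modulus 7.
Branch term (-2)*log(1 - ω/(-3)): its argument vanishes at ω = -3, a logarithmic branch point, modulus 3.
The radius of convergence is the smallest modulus among the singular points: 3.
The branch term is analytic at -7 and contributes nothing to the residue; only the rational part matters.
At the order-1 pole -7 set g(ω) = (ω - (-7))*(rational part) = 12/5.
Simple pole: residue = g(a) at a = -7, which is 12/5.
List the singular points by increasing real part (a conjugate pair: the negative imaginary part first).


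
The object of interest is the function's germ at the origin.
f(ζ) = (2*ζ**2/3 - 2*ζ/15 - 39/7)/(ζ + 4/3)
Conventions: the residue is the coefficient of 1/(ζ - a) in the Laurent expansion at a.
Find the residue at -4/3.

The residue is -3977/945.

At the order-1 pole -4/3 set g(ζ) = (ζ - (-4/3))*f(ζ) = 2*ζ**2/3 - 2*ζ/15 - 39/7.
Simple pole: residue = g(a) at a = -4/3, which is -3977/945.


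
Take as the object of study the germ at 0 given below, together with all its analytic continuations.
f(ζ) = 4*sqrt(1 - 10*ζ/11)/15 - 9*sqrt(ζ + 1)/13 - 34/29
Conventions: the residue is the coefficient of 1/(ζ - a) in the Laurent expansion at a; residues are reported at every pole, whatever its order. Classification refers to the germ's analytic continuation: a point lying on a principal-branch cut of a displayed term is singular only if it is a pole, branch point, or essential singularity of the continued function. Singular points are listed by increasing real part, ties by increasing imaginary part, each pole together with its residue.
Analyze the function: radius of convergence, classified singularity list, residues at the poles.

Branch term (4/15)*sqrt(1 - ζ/(11/10)): its argument vanishes at ζ = 11/10, a square-root branch point, modulus 11/10.
Branch term (-9/13)*sqrt(1 - ζ/(-1)): its argument vanishes at ζ = -1, a square-root branch point, modulus 1.
The radius of convergence is the smallest modulus among the singular points: 1.
List the singular points by increasing real part (a conjugate pair: the negative imaginary part first).

Radius of convergence at 0: 1.
At -1: an algebraic (square-root) branch point.
At 11/10: an algebraic (square-root) branch point.


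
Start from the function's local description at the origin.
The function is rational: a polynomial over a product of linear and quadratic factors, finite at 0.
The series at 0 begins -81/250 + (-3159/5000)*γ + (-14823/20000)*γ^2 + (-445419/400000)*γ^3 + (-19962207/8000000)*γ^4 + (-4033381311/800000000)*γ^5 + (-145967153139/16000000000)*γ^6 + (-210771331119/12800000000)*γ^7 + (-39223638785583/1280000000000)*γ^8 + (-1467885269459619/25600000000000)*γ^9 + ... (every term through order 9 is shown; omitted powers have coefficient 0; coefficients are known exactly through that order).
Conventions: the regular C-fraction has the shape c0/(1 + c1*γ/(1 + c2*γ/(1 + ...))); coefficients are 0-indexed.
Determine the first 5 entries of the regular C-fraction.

The regular C-fraction coefficients are [-81/250, -39/20, 101/130, 653/1313, -1383291/329765].


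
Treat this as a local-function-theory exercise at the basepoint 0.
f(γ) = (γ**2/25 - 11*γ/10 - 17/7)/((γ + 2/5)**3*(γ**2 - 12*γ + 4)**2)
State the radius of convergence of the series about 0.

The radius of convergence is 6 - (4)*sqrt(2).

Denominator factor (γ**2 - 12*γ + 4)^2: discriminant 128, real irrational roots 6 + (4)*sqrt(2) and 6 - (4)*sqrt(2); poles of order 2, moduli 6 + (4)*sqrt(2) and 6 - (4)*sqrt(2).
Denominator factor (γ + 2/5)^3: pole of order 3 at -2/5, modulus 2/5.
The radius of convergence is the smallest modulus among the singular points: 6 - (4)*sqrt(2).


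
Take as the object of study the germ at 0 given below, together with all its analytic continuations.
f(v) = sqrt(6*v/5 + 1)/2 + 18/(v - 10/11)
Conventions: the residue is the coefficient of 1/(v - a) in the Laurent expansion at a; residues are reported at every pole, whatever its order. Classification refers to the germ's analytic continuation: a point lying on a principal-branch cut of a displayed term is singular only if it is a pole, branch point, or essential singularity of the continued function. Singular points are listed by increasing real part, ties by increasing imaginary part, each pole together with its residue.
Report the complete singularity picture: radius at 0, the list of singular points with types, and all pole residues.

Radius of convergence at 0: 5/6.
At -5/6: an algebraic (square-root) branch point.
At 10/11: a pole of order 1; residue 18.

Denominator factor (v - 10/11): pole of order 1 at 10/11, modulus 10/11.
Branch term (1/2)*sqrt(1 - v/(-5/6)): its argument vanishes at v = -5/6, a square-root branch point, modulus 5/6.
The radius of convergence is the smallest modulus among the singular points: 5/6.
The branch term is analytic at 10/11 and contributes nothing to the residue; only the rational part matters.
At the order-1 pole 10/11 set g(v) = (v - (10/11))*(rational part) = 18.
Simple pole: residue = g(a) at a = 10/11, which is 18.
List the singular points by increasing real part (a conjugate pair: the negative imaginary part first).


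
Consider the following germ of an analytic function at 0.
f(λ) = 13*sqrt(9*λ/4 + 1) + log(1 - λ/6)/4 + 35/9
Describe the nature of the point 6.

The term (1/4)*log(1 - λ/(6)) has argument 1 - 6/(6) = 0 at 6: a logarithmic (infinitely-sheeted) branch point; the remaining terms are analytic or single-valued there.

The point is a logarithmic branch point.


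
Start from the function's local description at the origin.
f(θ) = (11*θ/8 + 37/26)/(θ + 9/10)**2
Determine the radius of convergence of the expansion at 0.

The radius of convergence is 9/10.

Denominator factor (θ + 9/10)^2: pole of order 2 at -9/10, modulus 9/10.
The radius of convergence is the smallest modulus among the singular points: 9/10.


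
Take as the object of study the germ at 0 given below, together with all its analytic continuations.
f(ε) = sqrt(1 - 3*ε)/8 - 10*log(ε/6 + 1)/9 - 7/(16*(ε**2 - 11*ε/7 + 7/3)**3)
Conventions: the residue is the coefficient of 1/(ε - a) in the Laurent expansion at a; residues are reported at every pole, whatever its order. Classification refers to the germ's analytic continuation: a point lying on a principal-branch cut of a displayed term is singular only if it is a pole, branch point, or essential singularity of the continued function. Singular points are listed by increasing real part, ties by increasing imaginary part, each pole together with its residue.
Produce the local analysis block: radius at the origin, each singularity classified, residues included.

Radius of convergence at 0: 1/3.
At -6: a logarithmic branch point.
At 1/3: an algebraic (square-root) branch point.
At (11/14) - ((1/42)*sqrt(3027))*i: a pole of order 3; residue -((3176523/8217949832)*sqrt(3027))*i.
At (11/14) + ((1/42)*sqrt(3027))*i: a pole of order 3; residue ((3176523/8217949832)*sqrt(3027))*i.

Denominator factor (ε**2 - 11*ε/7 + 7/3)^3: discriminant -1009/147, complex-conjugate roots (11/14) + ((1/42)*sqrt(3027))*i and (11/14) - ((1/42)*sqrt(3027))*i; poles of order 3, moduli (1/3)*sqrt(21) and (1/3)*sqrt(21).
Branch term (-10/9)*log(1 - ε/(-6)): its argument vanishes at ε = -6, a logarithmic branch point, modulus 6.
Branch term (1/8)*sqrt(1 - ε/(1/3)): its argument vanishes at ε = 1/3, a square-root branch point, modulus 1/3.
The radius of convergence is the smallest modulus among the singular points: 1/3.
The branch terms are analytic at (11/14) - ((1/42)*sqrt(3027))*i and contribute nothing to the residue; only the rational part matters.
The factor ε**2 - 11*ε/7 + 7/3 splits as (ε - a)(ε - a') with a = (11/14) - ((1/42)*sqrt(3027))*i, a' = (11/14) + ((1/42)*sqrt(3027))*i. At the order-3 pole a set g(ε) = (ε - a)^3*(rational part) = [-7/16] / (ε - a')^3.
Order-3 pole: residue = g''(a)/2; g''((11/14) - ((1/42)*sqrt(3027))*i) = -((3176523/4108974916)*sqrt(3027))*i, so the residue is -((3176523/8217949832)*sqrt(3027))*i.
The branch terms are analytic at (11/14) + ((1/42)*sqrt(3027))*i and contribute nothing to the residue; only the rational part matters.
The factor ε**2 - 11*ε/7 + 7/3 splits as (ε - a)(ε - a') with a = (11/14) + ((1/42)*sqrt(3027))*i, a' = (11/14) - ((1/42)*sqrt(3027))*i. At the order-3 pole a set g(ε) = (ε - a)^3*(rational part) = [-7/16] / (ε - a')^3.
Order-3 pole: residue = g''(a)/2; g''((11/14) + ((1/42)*sqrt(3027))*i) = ((3176523/4108974916)*sqrt(3027))*i, so the residue is ((3176523/8217949832)*sqrt(3027))*i.
List the singular points by increasing real part (a conjugate pair: the negative imaginary part first).


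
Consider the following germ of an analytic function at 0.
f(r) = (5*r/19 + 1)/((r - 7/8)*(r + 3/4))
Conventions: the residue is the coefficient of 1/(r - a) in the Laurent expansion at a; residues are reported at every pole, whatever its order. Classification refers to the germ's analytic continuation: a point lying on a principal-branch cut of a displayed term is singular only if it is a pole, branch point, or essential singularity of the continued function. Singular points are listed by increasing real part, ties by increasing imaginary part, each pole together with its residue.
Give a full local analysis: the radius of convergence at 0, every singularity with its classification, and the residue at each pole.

Denominator factor (r + 3/4): pole of order 1 at -3/4, modulus 3/4.
Denominator factor (r - 7/8): pole of order 1 at 7/8, modulus 7/8.
The radius of convergence is the smallest modulus among the singular points: 3/4.
At the order-1 pole -3/4 set g(r) = (r - (-3/4))*f(r) = (5*r/19 + 1)/(r - 7/8).
Simple pole: residue = g(a) at a = -3/4, which is -122/247.
At the order-1 pole 7/8 set g(r) = (r - (7/8))*f(r) = (5*r/19 + 1)/(r + 3/4).
Simple pole: residue = g(a) at a = 7/8, which is 187/247.
List the singular points by increasing real part (a conjugate pair: the negative imaginary part first).

Radius of convergence at 0: 3/4.
At -3/4: a pole of order 1; residue -122/247.
At 7/8: a pole of order 1; residue 187/247.


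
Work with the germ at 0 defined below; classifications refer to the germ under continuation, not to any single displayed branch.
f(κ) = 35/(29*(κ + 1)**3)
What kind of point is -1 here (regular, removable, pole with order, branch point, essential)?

The denominator factor κ + 1 vanishes at -1 and appears to the power 3; the numerator there equals 35/29, nonzero, and no other factor vanishes.
Hence a pole whose order is the multiplicity, 3.

The point is a pole of order 3.


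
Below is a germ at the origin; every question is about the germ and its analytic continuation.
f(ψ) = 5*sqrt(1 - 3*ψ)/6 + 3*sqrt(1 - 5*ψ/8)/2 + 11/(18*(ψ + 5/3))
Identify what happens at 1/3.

The point is an algebraic (square-root) branch point.

The term (5/6)*sqrt(1 - ψ/(1/3)) has argument 1 - 1/3/(1/3) = 0 at 1/3: a square-root (algebraic, two-sheeted) branch point; the remaining terms are analytic or single-valued there.


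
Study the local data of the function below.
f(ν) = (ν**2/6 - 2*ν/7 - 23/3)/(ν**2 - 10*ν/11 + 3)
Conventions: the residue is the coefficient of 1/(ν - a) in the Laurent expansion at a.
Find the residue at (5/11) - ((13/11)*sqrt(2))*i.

The factor ν**2 - 10*ν/11 + 3 splits as (ν - a)(ν - a') with a = (5/11) - ((13/11)*sqrt(2))*i, a' = (5/11) + ((13/11)*sqrt(2))*i. At the order-1 pole a set g(ν) = (ν - a)*f(ν) = [ν**2/6 - 2*ν/7 - 23/3] / (ν - a').
Simple pole: residue = g(a) at a = (5/11) - ((13/11)*sqrt(2))*i, which is (-31/462) - ((41813/24024)*sqrt(2))*i.

The residue is (-31/462) - ((41813/24024)*sqrt(2))*i.


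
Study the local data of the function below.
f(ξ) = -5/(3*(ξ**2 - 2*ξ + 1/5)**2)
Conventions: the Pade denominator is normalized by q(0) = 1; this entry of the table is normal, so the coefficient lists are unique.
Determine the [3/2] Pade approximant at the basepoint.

The Pade approximant has numerator coefficients [-125/3, -478750/10899, -11875/346, -231250/10899]; denominator coefficients [1, -68830/3633, 652045/7266].


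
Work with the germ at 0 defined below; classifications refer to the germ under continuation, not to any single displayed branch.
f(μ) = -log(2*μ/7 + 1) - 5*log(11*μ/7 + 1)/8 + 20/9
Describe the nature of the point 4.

The point is a regular point.

There is no denominator, hence no pole anywhere.
Branch term log(1 - μ/(-7/2)): argument at 4 is 15/7, nonzero, so 4 is not its branch point (a point on a principal cut is still regular for the continued germ).
Branch term log(1 - μ/(-7/11)): argument at 4 is 51/7, nonzero, so 4 is not its branch point (a point on a principal cut is still regular for the continued germ).
So the germ continues analytically to 4.


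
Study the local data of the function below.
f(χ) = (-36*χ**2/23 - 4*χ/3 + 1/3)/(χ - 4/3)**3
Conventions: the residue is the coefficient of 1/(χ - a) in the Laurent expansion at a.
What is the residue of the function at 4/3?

At the order-3 pole 4/3 set g(χ) = (χ - (4/3))^3*f(χ) = -36*χ**2/23 - 4*χ/3 + 1/3.
Order-3 pole: residue = g''(a)/2; g''(4/3) = -72/23, so the residue is -36/23.

The residue is -36/23.


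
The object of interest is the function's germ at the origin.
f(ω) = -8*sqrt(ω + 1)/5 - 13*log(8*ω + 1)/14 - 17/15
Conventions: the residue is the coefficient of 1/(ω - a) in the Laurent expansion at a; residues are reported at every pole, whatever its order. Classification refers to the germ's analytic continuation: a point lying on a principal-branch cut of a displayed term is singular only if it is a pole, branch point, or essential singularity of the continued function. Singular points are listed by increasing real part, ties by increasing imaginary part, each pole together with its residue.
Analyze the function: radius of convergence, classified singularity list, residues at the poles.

Radius of convergence at 0: 1/8.
At -1: an algebraic (square-root) branch point.
At -1/8: a logarithmic branch point.

Branch term (-13/14)*log(1 - ω/(-1/8)): its argument vanishes at ω = -1/8, a logarithmic branch point, modulus 1/8.
Branch term (-8/5)*sqrt(1 - ω/(-1)): its argument vanishes at ω = -1, a square-root branch point, modulus 1.
The radius of convergence is the smallest modulus among the singular points: 1/8.
List the singular points by increasing real part (a conjugate pair: the negative imaginary part first).


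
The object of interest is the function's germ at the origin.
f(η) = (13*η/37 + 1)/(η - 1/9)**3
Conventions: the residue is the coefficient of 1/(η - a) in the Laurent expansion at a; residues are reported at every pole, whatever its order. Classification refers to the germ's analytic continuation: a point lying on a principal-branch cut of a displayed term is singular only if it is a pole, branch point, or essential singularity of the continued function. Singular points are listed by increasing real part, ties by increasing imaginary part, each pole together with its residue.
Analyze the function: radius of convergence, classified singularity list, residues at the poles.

Radius of convergence at 0: 1/9.
At 1/9: a pole of order 3; residue 0.

Denominator factor (η - 1/9)^3: pole of order 3 at 1/9, modulus 1/9.
The radius of convergence is the smallest modulus among the singular points: 1/9.
At the order-3 pole 1/9 set g(η) = (η - (1/9))^3*f(η) = 13*η/37 + 1.
Order-3 pole: residue = g''(a)/2; g''(1/9) = 0, so the residue is 0.


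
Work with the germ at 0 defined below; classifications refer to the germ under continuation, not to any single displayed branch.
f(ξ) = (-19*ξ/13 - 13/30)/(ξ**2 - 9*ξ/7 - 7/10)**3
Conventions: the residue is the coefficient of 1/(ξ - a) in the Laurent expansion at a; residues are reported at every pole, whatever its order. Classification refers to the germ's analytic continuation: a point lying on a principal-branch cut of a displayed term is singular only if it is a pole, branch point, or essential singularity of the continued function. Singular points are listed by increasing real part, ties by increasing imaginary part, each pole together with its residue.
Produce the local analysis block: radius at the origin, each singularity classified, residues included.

Radius of convergence at 0: -9/14 + (1/70)*sqrt(5455).
At 9/14 - (1/70)*sqrt(5455): a pole of order 3; residue (44994740/16881755423)*sqrt(5455).
At 9/14 + (1/70)*sqrt(5455): a pole of order 3; residue -(44994740/16881755423)*sqrt(5455).

Denominator factor (ξ**2 - 9*ξ/7 - 7/10)^3: discriminant 1091/245, real irrational roots 9/14 + (1/70)*sqrt(5455) and 9/14 - (1/70)*sqrt(5455); poles of order 3, moduli 9/14 + (1/70)*sqrt(5455) and -9/14 + (1/70)*sqrt(5455).
The radius of convergence is the smallest modulus among the singular points: -9/14 + (1/70)*sqrt(5455).
The factor ξ**2 - 9*ξ/7 - 7/10 splits as (ξ - a)(ξ - a') with a = 9/14 - (1/70)*sqrt(5455), a' = 9/14 + (1/70)*sqrt(5455). At the order-3 pole a set g(ξ) = (ξ - a)^3*f(ξ) = [-19*ξ/13 - 13/30] / (ξ - a')^3.
Order-3 pole: residue = g''(a)/2; g''(9/14 - (1/70)*sqrt(5455)) = (89989480/16881755423)*sqrt(5455), so the residue is (44994740/16881755423)*sqrt(5455).
The factor ξ**2 - 9*ξ/7 - 7/10 splits as (ξ - a)(ξ - a') with a = 9/14 + (1/70)*sqrt(5455), a' = 9/14 - (1/70)*sqrt(5455). At the order-3 pole a set g(ξ) = (ξ - a)^3*f(ξ) = [-19*ξ/13 - 13/30] / (ξ - a')^3.
Order-3 pole: residue = g''(a)/2; g''(9/14 + (1/70)*sqrt(5455)) = -(89989480/16881755423)*sqrt(5455), so the residue is -(44994740/16881755423)*sqrt(5455).
List the singular points by increasing real part (a conjugate pair: the negative imaginary part first).


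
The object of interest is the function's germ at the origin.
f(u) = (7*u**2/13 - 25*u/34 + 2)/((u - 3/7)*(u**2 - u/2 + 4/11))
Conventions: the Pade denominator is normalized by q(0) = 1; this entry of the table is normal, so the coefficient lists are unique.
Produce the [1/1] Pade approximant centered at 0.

The Pade approximant has numerator coefficients [-77/6, -123887225/7229352]; denominator coefficients [1, -852791/425256].

Taylor coefficients needed (expand at 0): a_0 = -77/6, a_1 = -104951/2448, a_2 = -65664907/763776.
Write the denominator as Q(u) = 1 + q1*u. Requiring Q*f - P = O(u^3) with deg P <= 1 kills the coefficients of u^2..u^2 in Q*f:
  u^2: a_2 + q1*a_1 = 0, i.e. -65664907/763776 + (-104951/2448)*q1 = 0.
Solving this linear system: q1 = -852791/425256.
The numerator is Q*f truncated at degree 1: P0 = a_0 = -77/6; P1 = a_1 + q1*a_0 = -123887225/7229352.


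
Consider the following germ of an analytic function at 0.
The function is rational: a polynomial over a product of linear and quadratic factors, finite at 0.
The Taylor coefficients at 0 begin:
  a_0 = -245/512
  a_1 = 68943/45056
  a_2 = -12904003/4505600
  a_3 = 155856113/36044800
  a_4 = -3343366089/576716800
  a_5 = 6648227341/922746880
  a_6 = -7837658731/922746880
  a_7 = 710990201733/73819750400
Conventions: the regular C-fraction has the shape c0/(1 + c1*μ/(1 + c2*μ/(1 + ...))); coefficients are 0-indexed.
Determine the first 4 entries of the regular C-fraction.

Taylor coefficients (read off): a_0 = -245/512, a_1 = 68943/45056, a_2 = -12904003/4505600, a_3 = 155856113/36044800.
c0 = a_0 = -245/512. Peel one level at a time: if S = 1 + c*μ/S' with S'(0) = 1, then c is the μ-coefficient of S and S' = c*μ/(S - 1).
S_1 = c0/f = 1 + (1407/440)*μ + (4104611/968000)*μ^2 + ...; c1 = 1407/440.
S_2 = c1*μ/(S_1 - 1) = 1 + (-586373/442200)*μ + (547364507/808020000)*μ^2 + ...; c2 = -586373/442200.
S_3 = c2*μ/(S_2 - 1) = 1 + (6021009577/11786097300)*μ + ...; c3 = 6021009577/11786097300.

The regular C-fraction coefficients are [-245/512, 1407/440, -586373/442200, 6021009577/11786097300].


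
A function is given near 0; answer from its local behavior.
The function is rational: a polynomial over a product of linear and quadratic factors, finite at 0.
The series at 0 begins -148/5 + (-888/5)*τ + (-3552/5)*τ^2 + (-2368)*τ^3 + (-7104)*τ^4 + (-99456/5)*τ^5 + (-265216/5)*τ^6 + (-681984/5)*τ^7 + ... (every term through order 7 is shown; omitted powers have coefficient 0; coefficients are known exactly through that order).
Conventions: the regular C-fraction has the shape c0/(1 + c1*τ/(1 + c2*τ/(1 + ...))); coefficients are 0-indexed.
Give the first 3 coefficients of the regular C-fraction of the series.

Taylor coefficients (read off): a_0 = -148/5, a_1 = -888/5, a_2 = -3552/5.
c0 = a_0 = -148/5. Peel one level at a time: if S = 1 + c*τ/S' with S'(0) = 1, then c is the τ-coefficient of S and S' = c*τ/(S - 1).
S_1 = c0/f = 1 + (-6)*τ + (12)*τ^2 + ...; c1 = -6.
S_2 = c1*τ/(S_1 - 1) = 1 + (2)*τ + ...; c2 = 2.

The regular C-fraction coefficients are [-148/5, -6, 2].


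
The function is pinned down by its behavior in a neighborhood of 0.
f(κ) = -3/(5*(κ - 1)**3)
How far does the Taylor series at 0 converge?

Denominator factor (κ - 1)^3: pole of order 3 at 1, modulus 1.
The radius of convergence is the smallest modulus among the singular points: 1.

The radius of convergence is 1.


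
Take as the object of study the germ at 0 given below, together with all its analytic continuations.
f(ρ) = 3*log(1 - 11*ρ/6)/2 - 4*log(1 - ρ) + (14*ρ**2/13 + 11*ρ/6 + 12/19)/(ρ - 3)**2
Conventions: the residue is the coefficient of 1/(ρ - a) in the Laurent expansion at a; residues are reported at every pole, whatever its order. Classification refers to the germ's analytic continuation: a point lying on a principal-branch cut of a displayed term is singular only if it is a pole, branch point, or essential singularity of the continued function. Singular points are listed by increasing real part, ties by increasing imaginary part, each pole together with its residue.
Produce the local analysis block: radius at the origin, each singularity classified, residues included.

Radius of convergence at 0: 6/11.
At 6/11: a logarithmic branch point.
At 1: a logarithmic branch point.
At 3: a pole of order 2; residue 647/78.

Denominator factor (ρ - 3)^2: pole of order 2 at 3, modulus 3.
Branch term (-4)*log(1 - ρ/(1)): its argument vanishes at ρ = 1, a logarithmic branch point, modulus 1.
Branch term (3/2)*log(1 - ρ/(6/11)): its argument vanishes at ρ = 6/11, a logarithmic branch point, modulus 6/11.
The radius of convergence is the smallest modulus among the singular points: 6/11.
The branch terms are analytic at 3 and contribute nothing to the residue; only the rational part matters.
At the order-2 pole 3 set g(ρ) = (ρ - (3))^2*(rational part) = 14*ρ**2/13 + 11*ρ/6 + 12/19.
Order-2 pole: residue = g'(a); g'(3) = 647/78, so the residue is 647/78.
List the singular points by increasing real part (a conjugate pair: the negative imaginary part first).


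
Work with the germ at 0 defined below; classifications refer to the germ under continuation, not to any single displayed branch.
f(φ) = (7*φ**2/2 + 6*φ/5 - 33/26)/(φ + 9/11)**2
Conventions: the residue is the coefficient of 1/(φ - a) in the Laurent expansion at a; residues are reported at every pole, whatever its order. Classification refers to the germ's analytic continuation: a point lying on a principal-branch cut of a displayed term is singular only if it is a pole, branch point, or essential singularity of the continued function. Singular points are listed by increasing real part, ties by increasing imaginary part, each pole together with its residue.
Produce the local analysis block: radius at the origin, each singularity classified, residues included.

Denominator factor (φ + 9/11)^2: pole of order 2 at -9/11, modulus 9/11.
The radius of convergence is the smallest modulus among the singular points: 9/11.
At the order-2 pole -9/11 set g(φ) = (φ - (-9/11))^2*f(φ) = 7*φ**2/2 + 6*φ/5 - 33/26.
Order-2 pole: residue = g'(a); g'(-9/11) = -249/55, so the residue is -249/55.

Radius of convergence at 0: 9/11.
At -9/11: a pole of order 2; residue -249/55.


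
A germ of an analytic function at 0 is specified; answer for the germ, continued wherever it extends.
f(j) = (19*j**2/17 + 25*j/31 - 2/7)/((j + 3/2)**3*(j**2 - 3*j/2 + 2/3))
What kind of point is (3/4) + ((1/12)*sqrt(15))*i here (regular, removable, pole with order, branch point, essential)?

The point is a pole of order 1.

The denominator factor j**2 - 3*j/2 + 2/3 vanishes at (3/4) + ((1/12)*sqrt(15))*i and appears to the power 1; the numerator there equals (73607/88536) + ((2617/12648)*sqrt(15))*i, nonzero, and no other factor vanishes.
Hence a pole whose order is the multiplicity, 1.


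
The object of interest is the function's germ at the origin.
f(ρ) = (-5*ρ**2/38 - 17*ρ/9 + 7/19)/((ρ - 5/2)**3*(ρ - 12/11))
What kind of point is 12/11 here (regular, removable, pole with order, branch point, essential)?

The denominator factor ρ - 12/11 vanishes at 12/11 and appears to the power 1; the numerator there equals -12751/6897, nonzero, and no other factor vanishes.
Hence a pole whose order is the multiplicity, 1.

The point is a pole of order 1.


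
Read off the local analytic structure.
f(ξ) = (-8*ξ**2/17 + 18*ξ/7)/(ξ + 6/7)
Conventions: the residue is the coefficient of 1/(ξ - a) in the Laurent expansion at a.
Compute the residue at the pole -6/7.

The residue is -2124/833.

At the order-1 pole -6/7 set g(ξ) = (ξ - (-6/7))*f(ξ) = -8*ξ**2/17 + 18*ξ/7.
Simple pole: residue = g(a) at a = -6/7, which is -2124/833.


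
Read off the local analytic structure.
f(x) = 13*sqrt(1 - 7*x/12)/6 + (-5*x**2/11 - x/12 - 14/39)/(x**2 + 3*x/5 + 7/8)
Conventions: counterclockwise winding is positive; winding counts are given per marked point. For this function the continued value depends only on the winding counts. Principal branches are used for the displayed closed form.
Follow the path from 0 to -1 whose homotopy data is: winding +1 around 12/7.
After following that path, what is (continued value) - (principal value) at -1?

Continued minus principal equals -(13/18)*sqrt(57).

The rational part is single-valued and drops out of the difference; each branch term changes only by its own monodromy.
(13/6)*sqrt(1 - x/(12/7)): winding +1 is odd, the square root flips sign, contributing -2*(13/6)*sqrt(1 - (-1)/(12/7)) = -2*(13/6)*sqrt(19/12) = -(13/18)*sqrt(57).
Summing the contributions at x = -1 gives -(13/18)*sqrt(57).


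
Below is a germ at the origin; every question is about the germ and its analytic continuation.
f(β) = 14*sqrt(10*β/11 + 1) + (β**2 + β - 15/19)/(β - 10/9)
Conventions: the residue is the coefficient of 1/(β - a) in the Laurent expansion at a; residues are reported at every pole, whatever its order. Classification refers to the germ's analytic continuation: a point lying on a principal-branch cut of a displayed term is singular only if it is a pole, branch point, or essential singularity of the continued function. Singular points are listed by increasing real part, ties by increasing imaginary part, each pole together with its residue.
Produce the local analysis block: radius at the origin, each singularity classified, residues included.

Radius of convergence at 0: 11/10.
At -11/10: an algebraic (square-root) branch point.
At 10/9: a pole of order 1; residue 2395/1539.

Denominator factor (β - 10/9): pole of order 1 at 10/9, modulus 10/9.
Branch term (14)*sqrt(1 - β/(-11/10)): its argument vanishes at β = -11/10, a square-root branch point, modulus 11/10.
The radius of convergence is the smallest modulus among the singular points: 11/10.
The branch term is analytic at 10/9 and contributes nothing to the residue; only the rational part matters.
At the order-1 pole 10/9 set g(β) = (β - (10/9))*(rational part) = β**2 + β - 15/19.
Simple pole: residue = g(a) at a = 10/9, which is 2395/1539.
List the singular points by increasing real part (a conjugate pair: the negative imaginary part first).


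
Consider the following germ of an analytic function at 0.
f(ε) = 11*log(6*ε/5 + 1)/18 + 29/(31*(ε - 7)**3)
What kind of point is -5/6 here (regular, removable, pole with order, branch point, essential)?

The term (11/18)*log(1 - ε/(-5/6)) has argument 1 - -5/6/(-5/6) = 0 at -5/6: a logarithmic (infinitely-sheeted) branch point; the remaining terms are analytic or single-valued there.

The point is a logarithmic branch point.


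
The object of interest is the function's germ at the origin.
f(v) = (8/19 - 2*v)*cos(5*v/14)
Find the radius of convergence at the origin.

The factor cos(5*v/14) is entire and contributes no finite singular point.
The polynomial part has no poles.
No finite singular points: the Taylor series at 0 converges everywhere.

The radius of convergence is infinite.


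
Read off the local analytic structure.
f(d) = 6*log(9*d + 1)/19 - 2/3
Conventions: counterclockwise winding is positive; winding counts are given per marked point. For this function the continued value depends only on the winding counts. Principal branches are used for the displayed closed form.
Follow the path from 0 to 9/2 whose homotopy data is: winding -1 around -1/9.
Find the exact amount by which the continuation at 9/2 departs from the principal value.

Continued minus principal equals -(12/19)*pi*i.

The rational part is single-valued and drops out of the difference; each branch term changes only by its own monodromy.
(6/19)*log(1 - d/(-1/9)): each positive loop around -1/9 adds 2*pi*i to the log, so winding -1 contributes (6/19)*(-1)*2*pi*i = -(12/19)*pi*i.
Summing the contributions at d = 9/2 gives -(12/19)*pi*i.


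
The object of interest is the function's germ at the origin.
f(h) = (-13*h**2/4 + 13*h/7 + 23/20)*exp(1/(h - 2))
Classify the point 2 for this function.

The exponent 1/(h - (2)) has a pole at 2, so exp(1/(h - (2))) takes every nonzero value near it: an essential singularity (not a pole of any order).

The point is an essential singularity.


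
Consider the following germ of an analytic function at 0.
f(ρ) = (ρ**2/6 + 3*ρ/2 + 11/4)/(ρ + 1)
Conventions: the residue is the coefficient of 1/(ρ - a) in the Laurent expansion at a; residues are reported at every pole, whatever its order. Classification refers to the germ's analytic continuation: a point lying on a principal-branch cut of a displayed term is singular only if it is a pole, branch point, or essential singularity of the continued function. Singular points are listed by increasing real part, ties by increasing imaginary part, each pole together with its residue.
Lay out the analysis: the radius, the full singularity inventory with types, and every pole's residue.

Denominator factor (ρ + 1): pole of order 1 at -1, modulus 1.
The radius of convergence is the smallest modulus among the singular points: 1.
At the order-1 pole -1 set g(ρ) = (ρ - (-1))*f(ρ) = ρ**2/6 + 3*ρ/2 + 11/4.
Simple pole: residue = g(a) at a = -1, which is 17/12.

Radius of convergence at 0: 1.
At -1: a pole of order 1; residue 17/12.


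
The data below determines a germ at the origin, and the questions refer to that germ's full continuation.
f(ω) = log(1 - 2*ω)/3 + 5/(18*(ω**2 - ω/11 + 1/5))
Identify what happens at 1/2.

The point is a logarithmic branch point.

The term (1/3)*log(1 - ω/(1/2)) has argument 1 - 1/2/(1/2) = 0 at 1/2: a logarithmic (infinitely-sheeted) branch point; the remaining terms are analytic or single-valued there.


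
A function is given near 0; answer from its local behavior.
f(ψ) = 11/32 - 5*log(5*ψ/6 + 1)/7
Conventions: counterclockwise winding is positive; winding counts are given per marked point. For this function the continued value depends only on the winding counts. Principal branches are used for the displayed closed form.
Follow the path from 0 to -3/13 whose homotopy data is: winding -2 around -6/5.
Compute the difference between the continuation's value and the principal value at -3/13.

Continued minus principal equals (20/7)*pi*i.

The rational part is single-valued and drops out of the difference; each branch term changes only by its own monodromy.
(-5/7)*log(1 - ψ/(-6/5)): each positive loop around -6/5 adds 2*pi*i to the log, so winding -2 contributes (-5/7)*(-2)*2*pi*i = (20/7)*pi*i.
Summing the contributions at ψ = -3/13 gives (20/7)*pi*i.


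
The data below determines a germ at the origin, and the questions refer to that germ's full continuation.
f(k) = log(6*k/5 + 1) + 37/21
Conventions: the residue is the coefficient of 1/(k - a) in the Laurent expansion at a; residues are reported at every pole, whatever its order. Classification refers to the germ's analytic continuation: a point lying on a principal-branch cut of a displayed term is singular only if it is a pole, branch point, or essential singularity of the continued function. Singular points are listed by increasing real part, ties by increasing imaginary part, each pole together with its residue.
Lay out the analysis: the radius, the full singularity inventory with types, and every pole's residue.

Branch term (1)*log(1 - k/(-5/6)): its argument vanishes at k = -5/6, a logarithmic branch point, modulus 5/6.
The radius of convergence is the smallest modulus among the singular points: 5/6.

Radius of convergence at 0: 5/6.
At -5/6: a logarithmic branch point.


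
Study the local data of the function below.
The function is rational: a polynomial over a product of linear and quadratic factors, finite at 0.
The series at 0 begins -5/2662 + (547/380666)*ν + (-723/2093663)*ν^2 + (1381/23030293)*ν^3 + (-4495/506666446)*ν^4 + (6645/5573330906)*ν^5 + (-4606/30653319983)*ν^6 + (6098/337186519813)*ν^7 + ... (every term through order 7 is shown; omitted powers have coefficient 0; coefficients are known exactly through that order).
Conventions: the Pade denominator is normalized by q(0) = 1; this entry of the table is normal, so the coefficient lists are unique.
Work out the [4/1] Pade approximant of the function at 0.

Taylor coefficients needed (read off): a_0 = -5/2662, a_1 = 547/380666, a_2 = -723/2093663, a_3 = 1381/23030293, a_4 = -4495/506666446, a_5 = 6645/5573330906.
Write the denominator as Q(ν) = 1 + q1*ν. Requiring Q*f - P = O(ν^6) with deg P <= 4 kills the coefficients of ν^5..ν^5 in Q*f:
  ν^5: a_5 + q1*a_4 = 0, i.e. 6645/5573330906 + (-4495/506666446)*q1 = 0.
Solving this linear system: q1 = 1329/9889.
The numerator is Q*f truncated at degree 4: P0 = a_0 = -5/2662; P1 = a_1 + q1*a_0 = 202684/171109367; P2 = a_2 + q1*a_1 = -572991/3764406074; P3 = a_3 + q1*a_2 = 280652/20704233407; P4 = a_4 + q1*a_3 = -370307/455493134954.

The Pade approximant has numerator coefficients [-5/2662, 202684/171109367, -572991/3764406074, 280652/20704233407, -370307/455493134954]; denominator coefficients [1, 1329/9889].
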